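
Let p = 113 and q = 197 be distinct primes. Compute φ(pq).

21952

For distinct primes, φ(pq) = (p−1)(q−1) = 112 × 196 = 21952.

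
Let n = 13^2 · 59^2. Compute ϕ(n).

533832

φ(13^2) = 13^2 − 13^1 = 169 − 13 = 156.
φ(59^2) = 59^1·(59−1) = 59·58 = 3422.
φ(588289) = 156 × 3422 = 533832.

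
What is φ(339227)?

271656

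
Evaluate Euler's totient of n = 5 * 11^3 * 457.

φ(3041335) = 3041335 · (1 − 1/5) · (1 − 1/11) · (1 − 1/457)
       = 3041335 · 18240/25135 = 2207040.

2207040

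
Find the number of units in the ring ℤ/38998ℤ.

17280

First factor: 38998 = 2 * 17 * 31 * 37.
φ(38998) = 38998 · (1 − 1/2) · (1 − 1/17) · (1 − 1/31) · (1 − 1/37)
       = 38998 · 17280/38998 = 17280.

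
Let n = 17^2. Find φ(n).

272

φ(17^2) = 17^2 − 17^1 = 289 − 17 = 272.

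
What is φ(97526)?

39600

Prime factorization: 97526 = 2 · 11^2 · 13 · 31.
φ(97526) = 97526 · (1 − 1/2) · (1 − 1/11) · (1 − 1/13) · (1 − 1/31)
       = 97526 · 3600/8866 = 39600.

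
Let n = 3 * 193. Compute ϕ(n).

384

φ(579) = 579 · (1 − 1/3) · (1 − 1/193)
       = 579 · 384/579 = 384.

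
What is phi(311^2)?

φ(96721) = 96721 · (1 − 1/311)
       = 96721 · 310/311 = 96410.

96410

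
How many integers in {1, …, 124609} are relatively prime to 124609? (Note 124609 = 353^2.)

124256

φ(353^2) = 353^2 − 353^1 = 124609 − 353 = 124256.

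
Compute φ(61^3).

223260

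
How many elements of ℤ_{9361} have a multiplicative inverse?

7920

Factor 9361: 9361 = 11 * 23 * 37.
φ(11) = 11 − 1 = 10.
φ(23) = 23 − 1 = 22.
φ(37) = 37 − 1 = 36.
Multiply: 10 · 22 · 36 = 7920.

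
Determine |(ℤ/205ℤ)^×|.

Factor 205: 205 = 5 * 41.
φ(205) = 205 · (1 − 1/5) · (1 − 1/41)
       = 205 · 160/205 = 160.

160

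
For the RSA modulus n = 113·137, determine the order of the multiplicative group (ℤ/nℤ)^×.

φ(15481) = 15481 · (1 − 1/113) · (1 − 1/137)
       = 15481 · 15232/15481 = 15232.

15232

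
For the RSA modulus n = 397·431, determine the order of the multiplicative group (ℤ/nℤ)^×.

φ(397) = 397 − 1 = 396.
φ(431) = 431 − 1 = 430.
Multiply: 396 · 430 = 170280.

170280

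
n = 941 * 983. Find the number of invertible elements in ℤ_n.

φ(941) = 941 − 1 = 940.
φ(983) = 983 − 1 = 982.
Since φ is multiplicative, φ(925003) = 940 · 982 = 923080.

923080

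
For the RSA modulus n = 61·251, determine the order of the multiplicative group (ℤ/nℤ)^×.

15000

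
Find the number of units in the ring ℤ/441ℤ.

252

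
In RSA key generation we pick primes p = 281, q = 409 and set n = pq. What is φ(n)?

114240

φ(pq) = (p−1)(q−1) = 280 · 408 = 114240.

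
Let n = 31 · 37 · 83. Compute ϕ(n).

φ(31) = 31 − 1 = 30.
φ(37) = 37 − 1 = 36.
φ(83) = 83 − 1 = 82.
φ(95201) = 30 × 36 × 82 = 88560.

88560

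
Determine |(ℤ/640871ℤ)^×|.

640871 = 7^2 × 11 × 29 × 41.
φ(640871) = 640871 · (1 − 1/7) · (1 − 1/11) · (1 − 1/29) · (1 − 1/41)
       = 640871 · 67200/91553 = 470400.

470400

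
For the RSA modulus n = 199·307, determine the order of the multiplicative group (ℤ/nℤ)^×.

φ(pq) = (p−1)(q−1) = 198 · 306 = 60588.

60588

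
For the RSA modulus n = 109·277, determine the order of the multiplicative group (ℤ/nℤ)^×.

29808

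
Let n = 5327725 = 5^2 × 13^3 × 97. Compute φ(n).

φ(5^2) = 5^2 − 5^1 = 25 − 5 = 20.
φ(13^3) = 13^3 − 13^2 = 2197 − 169 = 2028.
φ(97) = 97 − 1 = 96.
Multiply: 20 · 2028 · 96 = 3893760.

3893760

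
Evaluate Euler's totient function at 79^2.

φ(6241) = 6241 · (1 − 1/79)
       = 6241 · 78/79 = 6162.

6162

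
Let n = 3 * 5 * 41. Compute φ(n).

φ(615) = 615 · (1 − 1/3) · (1 − 1/5) · (1 − 1/41)
       = 615 · 320/615 = 320.

320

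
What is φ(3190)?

1120

3190 = 2 · 5 · 11 · 29.
φ(3190) = 3190 · (1 − 1/2) · (1 − 1/5) · (1 − 1/11) · (1 − 1/29)
       = 3190 · 1120/3190 = 1120.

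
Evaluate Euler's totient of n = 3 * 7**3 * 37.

21168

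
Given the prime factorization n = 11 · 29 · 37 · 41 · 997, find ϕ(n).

φ(482471231) = 482471231 · (1 − 1/11) · (1 − 1/29) · (1 − 1/37) · (1 − 1/41) · (1 − 1/997)
       = 482471231 · 401587200/482471231 = 401587200.

401587200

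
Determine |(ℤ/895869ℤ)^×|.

505440

Prime factorization: 895869 = 3^2 · 13^2 · 19 · 31.
φ(3^2) = 3^1·(3−1) = 3·2 = 6.
φ(13^2) = 13^1·(13−1) = 13·12 = 156.
φ(19) = 19 − 1 = 18.
φ(31) = 31 − 1 = 30.
Multiply: 6 · 156 · 18 · 30 = 505440.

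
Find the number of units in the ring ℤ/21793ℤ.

19440

First factor: 21793 = 19 × 31 × 37.
φ(21793) = 21793 · (1 − 1/19) · (1 − 1/31) · (1 − 1/37)
       = 21793 · 19440/21793 = 19440.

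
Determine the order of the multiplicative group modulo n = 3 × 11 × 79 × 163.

φ(3) = 3 − 1 = 2.
φ(11) = 11 − 1 = 10.
φ(79) = 79 − 1 = 78.
φ(163) = 163 − 1 = 162.
Since φ is multiplicative, φ(424941) = 2 · 10 · 78 · 162 = 252720.

252720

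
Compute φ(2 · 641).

640

φ(2) = 2 − 1 = 1.
φ(641) = 641 − 1 = 640.
φ(1282) = 1 × 640 = 640.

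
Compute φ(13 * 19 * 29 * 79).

471744

φ(13) = 13 − 1 = 12.
φ(19) = 19 − 1 = 18.
φ(29) = 29 − 1 = 28.
φ(79) = 79 − 1 = 78.
φ(565877) = 12 × 18 × 28 × 78 = 471744.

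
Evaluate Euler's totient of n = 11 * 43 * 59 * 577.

φ(11) = 11 − 1 = 10.
φ(43) = 43 − 1 = 42.
φ(59) = 59 − 1 = 58.
φ(577) = 577 − 1 = 576.
φ(16102339) = 10 × 42 × 58 × 576 = 14031360.

14031360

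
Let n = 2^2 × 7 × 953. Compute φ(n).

φ(2^2) = 2^1·(2−1) = 2·1 = 2.
φ(7) = 7 − 1 = 6.
φ(953) = 953 − 1 = 952.
Since φ is multiplicative, φ(26684) = 2 · 6 · 952 = 11424.

11424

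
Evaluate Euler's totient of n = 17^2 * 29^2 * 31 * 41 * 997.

263976652800

φ(307988533163) = 307988533163 · (1 − 1/17) · (1 − 1/29) · (1 − 1/31) · (1 − 1/41) · (1 − 1/997)
       = 307988533163 · 535449600/624723191 = 263976652800.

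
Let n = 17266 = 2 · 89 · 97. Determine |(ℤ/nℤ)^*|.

φ(2) = 2 − 1 = 1.
φ(89) = 89 − 1 = 88.
φ(97) = 97 − 1 = 96.
Since φ is multiplicative, φ(17266) = 1 · 88 · 96 = 8448.

8448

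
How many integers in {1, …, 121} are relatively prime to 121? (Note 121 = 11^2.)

φ(121) = 121 · (1 − 1/11)
       = 121 · 10/11 = 110.

110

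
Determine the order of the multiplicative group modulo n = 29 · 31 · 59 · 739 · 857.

30777788160

φ(29) = 29 − 1 = 28.
φ(31) = 31 − 1 = 30.
φ(59) = 59 − 1 = 58.
φ(739) = 739 − 1 = 738.
φ(857) = 857 − 1 = 856.
Multiply: 28 · 30 · 58 · 738 · 856 = 30777788160.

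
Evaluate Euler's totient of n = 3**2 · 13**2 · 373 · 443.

φ(3^2) = 3^1·(3−1) = 3·2 = 6.
φ(13^2) = 13^2 − 13^1 = 169 − 13 = 156.
φ(373) = 373 − 1 = 372.
φ(443) = 443 − 1 = 442.
Multiply: 6 · 156 · 372 · 442 = 153900864.

153900864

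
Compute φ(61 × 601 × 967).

34776000

φ(61) = 61 − 1 = 60.
φ(601) = 601 − 1 = 600.
φ(967) = 967 − 1 = 966.
Multiply: 60 · 600 · 966 = 34776000.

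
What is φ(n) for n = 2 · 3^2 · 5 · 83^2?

163344

φ(2) = 2 − 1 = 1.
φ(3^2) = 3^2 − 3^1 = 9 − 3 = 6.
φ(5) = 5 − 1 = 4.
φ(83^2) = 83^2 − 83^1 = 6889 − 83 = 6806.
Since φ is multiplicative, φ(620010) = 1 · 6 · 4 · 6806 = 163344.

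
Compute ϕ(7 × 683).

4092

φ(4781) = 4781 · (1 − 1/7) · (1 − 1/683)
       = 4781 · 4092/4781 = 4092.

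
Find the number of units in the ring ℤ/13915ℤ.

Factor 13915: 13915 = 5 * 11**2 * 23.
φ(13915) = 13915 · (1 − 1/5) · (1 − 1/11) · (1 − 1/23)
       = 13915 · 880/1265 = 9680.

9680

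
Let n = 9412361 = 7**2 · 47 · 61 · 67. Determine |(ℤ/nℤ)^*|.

φ(7^2) = 7^1·(7−1) = 7·6 = 42.
φ(47) = 47 − 1 = 46.
φ(61) = 61 − 1 = 60.
φ(67) = 67 − 1 = 66.
Since φ is multiplicative, φ(9412361) = 42 · 46 · 60 · 66 = 7650720.

7650720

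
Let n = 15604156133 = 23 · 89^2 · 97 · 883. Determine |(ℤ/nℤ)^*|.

14589324288

φ(23) = 23 − 1 = 22.
φ(89^2) = 89^1·(89−1) = 89·88 = 7832.
φ(97) = 97 − 1 = 96.
φ(883) = 883 − 1 = 882.
φ(15604156133) = 22 × 7832 × 96 × 882 = 14589324288.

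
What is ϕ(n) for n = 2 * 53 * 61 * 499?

1553760

φ(2) = 2 − 1 = 1.
φ(53) = 53 − 1 = 52.
φ(61) = 61 − 1 = 60.
φ(499) = 499 − 1 = 498.
Multiply: 1 · 52 · 60 · 498 = 1553760.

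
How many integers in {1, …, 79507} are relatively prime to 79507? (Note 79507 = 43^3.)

φ(79507) = 79507 · (1 − 1/43)
       = 79507 · 42/43 = 77658.

77658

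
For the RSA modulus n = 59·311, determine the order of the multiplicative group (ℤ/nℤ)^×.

φ(pq) = (p−1)(q−1) = 58 · 310 = 17980.

17980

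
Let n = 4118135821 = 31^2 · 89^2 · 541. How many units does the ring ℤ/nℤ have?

3933230400

φ(31^2) = 31^2 − 31^1 = 961 − 31 = 930.
φ(89^2) = 89^1·(89−1) = 89·88 = 7832.
φ(541) = 541 − 1 = 540.
φ(4118135821) = 930 × 7832 × 540 = 3933230400.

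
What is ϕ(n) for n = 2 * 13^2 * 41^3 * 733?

7678270080

φ(17075453434) = 17075453434 · (1 − 1/2) · (1 − 1/13) · (1 − 1/41) · (1 − 1/733)
       = 17075453434 · 351360/781378 = 7678270080.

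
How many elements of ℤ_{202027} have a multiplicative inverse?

Factor 202027: 202027 = 7^3 · 19 · 31.
φ(7^3) = 7^3 − 7^2 = 343 − 49 = 294.
φ(19) = 19 − 1 = 18.
φ(31) = 31 − 1 = 30.
Multiply: 294 · 18 · 30 = 158760.

158760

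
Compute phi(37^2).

1332

φ(37^2) = 37^2 − 37^1 = 1369 − 37 = 1332.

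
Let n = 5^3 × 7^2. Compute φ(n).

4200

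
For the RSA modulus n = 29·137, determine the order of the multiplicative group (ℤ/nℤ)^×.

3808

φ(pq) = (p−1)(q−1) = 28 · 136 = 3808.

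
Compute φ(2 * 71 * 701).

φ(2) = 2 − 1 = 1.
φ(71) = 71 − 1 = 70.
φ(701) = 701 − 1 = 700.
Multiply: 1 · 70 · 700 = 49000.

49000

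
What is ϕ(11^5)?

146410

φ(161051) = 161051 · (1 − 1/11)
       = 161051 · 10/11 = 146410.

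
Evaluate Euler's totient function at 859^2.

737022

φ(859^2) = 859^2 − 859^1 = 737881 − 859 = 737022.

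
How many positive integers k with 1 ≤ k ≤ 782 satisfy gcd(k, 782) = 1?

352

Factor 782: 782 = 2 · 17 · 23.
φ(2) = 2 − 1 = 1.
φ(17) = 17 − 1 = 16.
φ(23) = 23 − 1 = 22.
Multiply: 1 · 16 · 22 = 352.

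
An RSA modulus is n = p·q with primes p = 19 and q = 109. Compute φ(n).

1944

For distinct primes, φ(pq) = (p−1)(q−1) = 18 × 108 = 1944.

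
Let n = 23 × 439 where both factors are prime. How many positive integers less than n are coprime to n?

9636

φ(10097) = 10097 · (1 − 1/23) · (1 − 1/439)
       = 10097 · 9636/10097 = 9636.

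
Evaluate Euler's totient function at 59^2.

φ(59^2) = 59^1·(59−1) = 59·58 = 3422.

3422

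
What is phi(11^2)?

φ(11^2) = 11^1·(11−1) = 11·10 = 110.

110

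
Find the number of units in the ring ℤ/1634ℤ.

756

1634 = 2 · 19 · 43.
φ(1634) = 1634 · (1 − 1/2) · (1 − 1/19) · (1 − 1/43)
       = 1634 · 756/1634 = 756.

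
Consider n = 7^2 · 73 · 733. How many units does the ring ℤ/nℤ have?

2213568

φ(7^2) = 7^1·(7−1) = 7·6 = 42.
φ(73) = 73 − 1 = 72.
φ(733) = 733 − 1 = 732.
Since φ is multiplicative, φ(2621941) = 42 · 72 · 732 = 2213568.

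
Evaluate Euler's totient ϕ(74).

First factor: 74 = 2 · 37.
φ(2) = 2 − 1 = 1.
φ(37) = 37 − 1 = 36.
φ(74) = 1 × 36 = 36.

36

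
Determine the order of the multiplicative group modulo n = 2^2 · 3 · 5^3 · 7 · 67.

φ(703500) = 703500 · (1 − 1/2) · (1 − 1/3) · (1 − 1/5) · (1 − 1/7) · (1 − 1/67)
       = 703500 · 3168/14070 = 158400.

158400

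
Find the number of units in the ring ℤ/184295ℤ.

134400

Factor 184295: 184295 = 5 · 29 · 31 · 41.
φ(5) = 5 − 1 = 4.
φ(29) = 29 − 1 = 28.
φ(31) = 31 − 1 = 30.
φ(41) = 41 − 1 = 40.
Since φ is multiplicative, φ(184295) = 4 · 28 · 30 · 40 = 134400.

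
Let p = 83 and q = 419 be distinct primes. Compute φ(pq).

φ(83) = 83 − 1 = 82.
φ(419) = 419 − 1 = 418.
φ(34777) = 82 × 418 = 34276.

34276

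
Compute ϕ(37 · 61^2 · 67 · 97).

φ(37) = 37 − 1 = 36.
φ(61^2) = 61^1·(61−1) = 61·60 = 3660.
φ(67) = 67 − 1 = 66.
φ(97) = 97 − 1 = 96.
φ(894762823) = 36 × 3660 × 66 × 96 = 834831360.

834831360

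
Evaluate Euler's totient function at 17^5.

φ(17^5) = 17^4·(17−1) = 83521·16 = 1336336.

1336336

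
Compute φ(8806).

Factor 8806: 8806 = 2 · 7 · 17 · 37.
φ(8806) = 8806 · (1 − 1/2) · (1 − 1/7) · (1 − 1/17) · (1 − 1/37)
       = 8806 · 3456/8806 = 3456.

3456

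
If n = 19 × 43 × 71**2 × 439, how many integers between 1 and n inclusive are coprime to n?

1645706160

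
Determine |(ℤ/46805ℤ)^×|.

31680

Factor 46805: 46805 = 5 · 11 · 23 · 37.
φ(5) = 5 − 1 = 4.
φ(11) = 11 − 1 = 10.
φ(23) = 23 − 1 = 22.
φ(37) = 37 − 1 = 36.
Since φ is multiplicative, φ(46805) = 4 · 10 · 22 · 36 = 31680.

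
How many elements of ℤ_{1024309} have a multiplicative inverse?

786240

1024309 = 11 × 13^2 × 19 × 29.
φ(1024309) = 1024309 · (1 − 1/11) · (1 − 1/13) · (1 − 1/19) · (1 − 1/29)
       = 1024309 · 60480/78793 = 786240.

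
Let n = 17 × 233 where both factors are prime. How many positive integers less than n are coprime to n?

For distinct primes, φ(pq) = (p−1)(q−1) = 16 × 232 = 3712.

3712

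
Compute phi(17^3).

φ(17^3) = 17^2·(17−1) = 289·16 = 4624.

4624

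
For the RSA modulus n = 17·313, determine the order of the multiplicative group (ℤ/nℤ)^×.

φ(5321) = 5321 · (1 − 1/17) · (1 − 1/313)
       = 5321 · 4992/5321 = 4992.

4992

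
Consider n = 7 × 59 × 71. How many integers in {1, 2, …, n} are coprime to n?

24360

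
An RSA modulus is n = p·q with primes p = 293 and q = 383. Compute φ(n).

111544

φ(293) = 293 − 1 = 292.
φ(383) = 383 − 1 = 382.
φ(112219) = 292 × 382 = 111544.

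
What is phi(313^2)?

97656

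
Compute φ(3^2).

φ(3^2) = 3^1·(3−1) = 3·2 = 6.

6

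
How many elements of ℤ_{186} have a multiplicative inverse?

186 = 2 · 3 · 31.
φ(186) = 186 · (1 − 1/2) · (1 − 1/3) · (1 − 1/31)
       = 186 · 60/186 = 60.

60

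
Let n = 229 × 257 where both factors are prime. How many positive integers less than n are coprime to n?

φ(58853) = 58853 · (1 − 1/229) · (1 − 1/257)
       = 58853 · 58368/58853 = 58368.

58368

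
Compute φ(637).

504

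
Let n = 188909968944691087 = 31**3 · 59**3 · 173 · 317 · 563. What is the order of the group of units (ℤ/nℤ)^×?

177798668513036160

φ(188909968944691087) = 188909968944691087 · (1 − 1/31) · (1 − 1/59) · (1 − 1/173) · (1 − 1/317) · (1 − 1/563)
       = 188909968944691087 · 53149733760/56471258407 = 177798668513036160.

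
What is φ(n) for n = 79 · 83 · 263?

φ(79) = 79 − 1 = 78.
φ(83) = 83 − 1 = 82.
φ(263) = 263 − 1 = 262.
φ(1724491) = 78 × 82 × 262 = 1675752.

1675752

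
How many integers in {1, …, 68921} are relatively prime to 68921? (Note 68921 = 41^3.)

φ(68921) = 68921 · (1 − 1/41)
       = 68921 · 40/41 = 67240.

67240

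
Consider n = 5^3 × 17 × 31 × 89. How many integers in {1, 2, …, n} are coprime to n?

4224000

φ(5^3) = 5^3 − 5^2 = 125 − 25 = 100.
φ(17) = 17 − 1 = 16.
φ(31) = 31 − 1 = 30.
φ(89) = 89 − 1 = 88.
Since φ is multiplicative, φ(5862875) = 100 · 16 · 30 · 88 = 4224000.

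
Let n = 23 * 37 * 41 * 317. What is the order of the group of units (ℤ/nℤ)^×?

φ(23) = 23 − 1 = 22.
φ(37) = 37 − 1 = 36.
φ(41) = 41 − 1 = 40.
φ(317) = 317 − 1 = 316.
Since φ is multiplicative, φ(11060447) = 22 · 36 · 40 · 316 = 10010880.

10010880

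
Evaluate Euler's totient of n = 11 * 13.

φ(11) = 11 − 1 = 10.
φ(13) = 13 − 1 = 12.
Since φ is multiplicative, φ(143) = 10 · 12 = 120.

120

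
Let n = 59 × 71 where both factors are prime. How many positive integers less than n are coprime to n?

4060

φ(4189) = 4189 · (1 − 1/59) · (1 − 1/71)
       = 4189 · 4060/4189 = 4060.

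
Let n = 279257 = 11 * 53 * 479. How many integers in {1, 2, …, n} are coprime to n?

φ(279257) = 279257 · (1 − 1/11) · (1 − 1/53) · (1 − 1/479)
       = 279257 · 248560/279257 = 248560.

248560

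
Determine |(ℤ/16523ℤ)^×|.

14400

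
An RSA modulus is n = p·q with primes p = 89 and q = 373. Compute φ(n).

32736

φ(n) = (p − 1)(q − 1) = (89−1)(373−1) = 88·372 = 32736.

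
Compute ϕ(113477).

84672

113477 = 7 × 13 × 29 × 43.
φ(113477) = 113477 · (1 − 1/7) · (1 − 1/13) · (1 − 1/29) · (1 − 1/43)
       = 113477 · 84672/113477 = 84672.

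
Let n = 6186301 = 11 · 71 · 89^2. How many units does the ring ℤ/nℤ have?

5482400

φ(11) = 11 − 1 = 10.
φ(71) = 71 − 1 = 70.
φ(89^2) = 89^2 − 89^1 = 7921 − 89 = 7832.
φ(6186301) = 10 × 70 × 7832 = 5482400.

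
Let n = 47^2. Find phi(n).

φ(47^2) = 47^1·(47−1) = 47·46 = 2162.

2162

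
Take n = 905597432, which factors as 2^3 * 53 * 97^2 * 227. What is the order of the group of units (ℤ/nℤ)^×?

437738496

φ(2^3) = 2^3 − 2^2 = 8 − 4 = 4.
φ(53) = 53 − 1 = 52.
φ(97^2) = 97^1·(97−1) = 97·96 = 9312.
φ(227) = 227 − 1 = 226.
Since φ is multiplicative, φ(905597432) = 4 · 52 · 9312 · 226 = 437738496.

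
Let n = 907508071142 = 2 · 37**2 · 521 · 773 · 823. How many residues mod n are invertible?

439538261760

φ(2) = 2 − 1 = 1.
φ(37^2) = 37^1·(37−1) = 37·36 = 1332.
φ(521) = 521 − 1 = 520.
φ(773) = 773 − 1 = 772.
φ(823) = 823 − 1 = 822.
Since φ is multiplicative, φ(907508071142) = 1 · 1332 · 520 · 772 · 822 = 439538261760.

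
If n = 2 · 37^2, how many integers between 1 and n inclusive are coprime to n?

1332

φ(2738) = 2738 · (1 − 1/2) · (1 − 1/37)
       = 2738 · 36/74 = 1332.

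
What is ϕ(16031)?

Factor 16031: 16031 = 17 * 23 * 41.
φ(16031) = 16031 · (1 − 1/17) · (1 − 1/23) · (1 − 1/41)
       = 16031 · 14080/16031 = 14080.

14080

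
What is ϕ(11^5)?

φ(161051) = 161051 · (1 − 1/11)
       = 161051 · 10/11 = 146410.

146410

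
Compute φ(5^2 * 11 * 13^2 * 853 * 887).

φ(5^2) = 5^2 − 5^1 = 25 − 5 = 20.
φ(11) = 11 − 1 = 10.
φ(13^2) = 13^1·(13−1) = 13·12 = 156.
φ(853) = 853 − 1 = 852.
φ(887) = 887 − 1 = 886.
Multiply: 20 · 10 · 156 · 852 · 886 = 23552006400.

23552006400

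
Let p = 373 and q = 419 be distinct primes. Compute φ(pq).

φ(pq) = (p−1)(q−1) = 372 · 418 = 155496.

155496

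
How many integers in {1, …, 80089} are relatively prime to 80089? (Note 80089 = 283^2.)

φ(283^2) = 283^2 − 283^1 = 80089 − 283 = 79806.

79806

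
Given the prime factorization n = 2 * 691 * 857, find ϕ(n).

590640

φ(1184374) = 1184374 · (1 − 1/2) · (1 − 1/691) · (1 − 1/857)
       = 1184374 · 590640/1184374 = 590640.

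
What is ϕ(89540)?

31680

First factor: 89540 = 2^2 · 5 · 11^2 · 37.
φ(2^2) = 2^1·(2−1) = 2·1 = 2.
φ(5) = 5 − 1 = 4.
φ(11^2) = 11^1·(11−1) = 11·10 = 110.
φ(37) = 37 − 1 = 36.
φ(89540) = 2 × 4 × 110 × 36 = 31680.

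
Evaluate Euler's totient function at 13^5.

342732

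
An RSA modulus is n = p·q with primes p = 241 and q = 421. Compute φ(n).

100800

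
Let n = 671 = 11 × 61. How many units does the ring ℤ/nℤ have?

600

φ(11) = 11 − 1 = 10.
φ(61) = 61 − 1 = 60.
φ(671) = 10 × 60 = 600.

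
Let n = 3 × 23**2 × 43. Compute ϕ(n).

42504

φ(3) = 3 − 1 = 2.
φ(23^2) = 23^2 − 23^1 = 529 − 23 = 506.
φ(43) = 43 − 1 = 42.
Multiply: 2 · 506 · 42 = 42504.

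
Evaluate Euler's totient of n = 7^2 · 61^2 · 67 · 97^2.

94475082240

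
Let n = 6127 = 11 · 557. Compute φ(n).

φ(11) = 11 − 1 = 10.
φ(557) = 557 − 1 = 556.
Since φ is multiplicative, φ(6127) = 10 · 556 = 5560.

5560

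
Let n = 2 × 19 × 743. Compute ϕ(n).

φ(28234) = 28234 · (1 − 1/2) · (1 − 1/19) · (1 − 1/743)
       = 28234 · 13356/28234 = 13356.

13356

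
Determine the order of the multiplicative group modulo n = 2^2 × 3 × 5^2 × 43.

φ(2^2) = 2^1·(2−1) = 2·1 = 2.
φ(3) = 3 − 1 = 2.
φ(5^2) = 5^2 − 5^1 = 25 − 5 = 20.
φ(43) = 43 − 1 = 42.
φ(12900) = 2 × 2 × 20 × 42 = 3360.

3360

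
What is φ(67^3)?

φ(300763) = 300763 · (1 − 1/67)
       = 300763 · 66/67 = 296274.

296274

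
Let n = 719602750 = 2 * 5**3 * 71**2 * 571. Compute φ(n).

φ(2) = 2 − 1 = 1.
φ(5^3) = 5^3 − 5^2 = 125 − 25 = 100.
φ(71^2) = 71^1·(71−1) = 71·70 = 4970.
φ(571) = 571 − 1 = 570.
Since φ is multiplicative, φ(719602750) = 1 · 100 · 4970 · 570 = 283290000.

283290000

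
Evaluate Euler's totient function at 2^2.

φ(4) = 4 · (1 − 1/2)
       = 4 · 1/2 = 2.

2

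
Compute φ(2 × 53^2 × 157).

φ(882026) = 882026 · (1 − 1/2) · (1 − 1/53) · (1 − 1/157)
       = 882026 · 8112/16642 = 429936.

429936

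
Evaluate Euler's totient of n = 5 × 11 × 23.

φ(5) = 5 − 1 = 4.
φ(11) = 11 − 1 = 10.
φ(23) = 23 − 1 = 22.
Since φ is multiplicative, φ(1265) = 4 · 10 · 22 = 880.

880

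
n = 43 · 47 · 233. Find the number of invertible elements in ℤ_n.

448224

φ(470893) = 470893 · (1 − 1/43) · (1 − 1/47) · (1 − 1/233)
       = 470893 · 448224/470893 = 448224.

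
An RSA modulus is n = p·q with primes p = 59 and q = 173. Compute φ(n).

φ(n) = (p − 1)(q − 1) = (59−1)(173−1) = 58·172 = 9976.

9976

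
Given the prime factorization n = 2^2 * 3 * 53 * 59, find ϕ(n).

φ(2^2) = 2^1·(2−1) = 2·1 = 2.
φ(3) = 3 − 1 = 2.
φ(53) = 53 − 1 = 52.
φ(59) = 59 − 1 = 58.
φ(37524) = 2 × 2 × 52 × 58 = 12064.

12064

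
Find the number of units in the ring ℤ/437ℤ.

Prime factorization: 437 = 19 × 23.
φ(437) = 437 · (1 − 1/19) · (1 − 1/23)
       = 437 · 396/437 = 396.

396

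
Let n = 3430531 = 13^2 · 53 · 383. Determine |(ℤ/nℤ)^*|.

3098784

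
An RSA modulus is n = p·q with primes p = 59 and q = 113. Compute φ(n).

For distinct primes, φ(pq) = (p−1)(q−1) = 58 × 112 = 6496.

6496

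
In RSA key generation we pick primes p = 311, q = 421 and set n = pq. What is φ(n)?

130200

For distinct primes, φ(pq) = (p−1)(q−1) = 310 × 420 = 130200.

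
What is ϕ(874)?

396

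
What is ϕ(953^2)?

φ(953^2) = 953^2 − 953^1 = 908209 − 953 = 907256.

907256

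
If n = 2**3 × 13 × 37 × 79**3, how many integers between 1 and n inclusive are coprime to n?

φ(2^3) = 2^3 − 2^2 = 8 − 4 = 4.
φ(13) = 13 − 1 = 12.
φ(37) = 37 − 1 = 36.
φ(79^3) = 79^3 − 79^2 = 493039 − 6241 = 486798.
Since φ is multiplicative, φ(1897214072) = 4 · 12 · 36 · 486798 = 841186944.

841186944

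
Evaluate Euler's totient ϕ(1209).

Prime factorization: 1209 = 3 × 13 × 31.
φ(3) = 3 − 1 = 2.
φ(13) = 13 − 1 = 12.
φ(31) = 31 − 1 = 30.
φ(1209) = 2 × 12 × 30 = 720.

720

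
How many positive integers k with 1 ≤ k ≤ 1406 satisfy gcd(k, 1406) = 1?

First factor: 1406 = 2 · 19 · 37.
φ(2) = 2 − 1 = 1.
φ(19) = 19 − 1 = 18.
φ(37) = 37 − 1 = 36.
Since φ is multiplicative, φ(1406) = 1 · 18 · 36 = 648.

648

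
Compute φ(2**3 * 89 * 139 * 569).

27591168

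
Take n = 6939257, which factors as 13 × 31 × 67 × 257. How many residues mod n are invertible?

6082560

φ(6939257) = 6939257 · (1 − 1/13) · (1 − 1/31) · (1 − 1/67) · (1 − 1/257)
       = 6939257 · 6082560/6939257 = 6082560.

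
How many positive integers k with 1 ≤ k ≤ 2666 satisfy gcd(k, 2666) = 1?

2666 = 2 · 31 · 43.
φ(2) = 2 − 1 = 1.
φ(31) = 31 − 1 = 30.
φ(43) = 43 − 1 = 42.
Since φ is multiplicative, φ(2666) = 1 · 30 · 42 = 1260.

1260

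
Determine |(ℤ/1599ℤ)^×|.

960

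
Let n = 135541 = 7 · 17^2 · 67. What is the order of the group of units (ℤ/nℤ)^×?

107712

φ(135541) = 135541 · (1 − 1/7) · (1 − 1/17) · (1 − 1/67)
       = 135541 · 6336/7973 = 107712.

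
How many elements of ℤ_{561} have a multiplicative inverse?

320

Factor 561: 561 = 3 · 11 · 17.
φ(561) = 561 · (1 − 1/3) · (1 − 1/11) · (1 − 1/17)
       = 561 · 320/561 = 320.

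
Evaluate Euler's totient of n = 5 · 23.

φ(115) = 115 · (1 − 1/5) · (1 − 1/23)
       = 115 · 88/115 = 88.

88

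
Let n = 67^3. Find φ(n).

φ(300763) = 300763 · (1 − 1/67)
       = 300763 · 66/67 = 296274.

296274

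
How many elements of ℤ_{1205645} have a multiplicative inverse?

762048

Prime factorization: 1205645 = 5 * 7^3 * 19 * 37.
φ(5) = 5 − 1 = 4.
φ(7^3) = 7^3 − 7^2 = 343 − 49 = 294.
φ(19) = 19 − 1 = 18.
φ(37) = 37 − 1 = 36.
Multiply: 4 · 294 · 18 · 36 = 762048.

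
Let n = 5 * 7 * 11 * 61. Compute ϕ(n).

14400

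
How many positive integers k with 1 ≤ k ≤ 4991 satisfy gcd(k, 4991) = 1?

3960

4991 = 7 · 23 · 31.
φ(7) = 7 − 1 = 6.
φ(23) = 23 − 1 = 22.
φ(31) = 31 − 1 = 30.
Multiply: 6 · 22 · 30 = 3960.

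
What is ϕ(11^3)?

1210

φ(1331) = 1331 · (1 − 1/11)
       = 1331 · 10/11 = 1210.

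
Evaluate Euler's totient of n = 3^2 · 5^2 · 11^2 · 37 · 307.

145411200

φ(309248775) = 309248775 · (1 − 1/3) · (1 − 1/5) · (1 − 1/11) · (1 − 1/37) · (1 − 1/307)
       = 309248775 · 881280/1874235 = 145411200.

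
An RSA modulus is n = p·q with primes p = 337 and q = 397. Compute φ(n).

133056

φ(337) = 337 − 1 = 336.
φ(397) = 397 − 1 = 396.
Multiply: 336 · 396 = 133056.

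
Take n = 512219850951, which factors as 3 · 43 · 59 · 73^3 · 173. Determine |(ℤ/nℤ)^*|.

321524404992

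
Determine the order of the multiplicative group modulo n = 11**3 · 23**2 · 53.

φ(11^3) = 11^2·(11−1) = 121·10 = 1210.
φ(23^2) = 23^1·(23−1) = 23·22 = 506.
φ(53) = 53 − 1 = 52.
Multiply: 1210 · 506 · 52 = 31837520.

31837520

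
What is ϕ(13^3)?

2028

φ(13^3) = 13^2·(13−1) = 169·12 = 2028.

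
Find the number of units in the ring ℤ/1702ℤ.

Prime factorization: 1702 = 2 · 23 · 37.
φ(1702) = 1702 · (1 − 1/2) · (1 − 1/23) · (1 − 1/37)
       = 1702 · 792/1702 = 792.

792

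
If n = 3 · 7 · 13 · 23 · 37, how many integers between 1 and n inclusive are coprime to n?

φ(232323) = 232323 · (1 − 1/3) · (1 − 1/7) · (1 − 1/13) · (1 − 1/23) · (1 − 1/37)
       = 232323 · 114048/232323 = 114048.

114048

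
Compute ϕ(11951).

Factor 11951: 11951 = 17 × 19 × 37.
φ(11951) = 11951 · (1 − 1/17) · (1 − 1/19) · (1 − 1/37)
       = 11951 · 10368/11951 = 10368.

10368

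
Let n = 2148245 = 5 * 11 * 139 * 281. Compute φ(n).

1545600

φ(2148245) = 2148245 · (1 − 1/5) · (1 − 1/11) · (1 − 1/139) · (1 − 1/281)
       = 2148245 · 1545600/2148245 = 1545600.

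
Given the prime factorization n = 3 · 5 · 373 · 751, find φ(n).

2232000

φ(3) = 3 − 1 = 2.
φ(5) = 5 − 1 = 4.
φ(373) = 373 − 1 = 372.
φ(751) = 751 − 1 = 750.
φ(4201845) = 2 × 4 × 372 × 750 = 2232000.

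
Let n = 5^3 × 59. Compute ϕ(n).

φ(5^3) = 5^3 − 5^2 = 125 − 25 = 100.
φ(59) = 59 − 1 = 58.
Multiply: 100 · 58 = 5800.

5800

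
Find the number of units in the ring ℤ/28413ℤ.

Factor 28413: 28413 = 3**2 × 7 × 11 × 41.
φ(28413) = 28413 · (1 − 1/3) · (1 − 1/7) · (1 − 1/11) · (1 − 1/41)
       = 28413 · 4800/9471 = 14400.

14400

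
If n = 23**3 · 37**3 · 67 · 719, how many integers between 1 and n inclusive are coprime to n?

27180202094496

φ(29688781491823) = 29688781491823 · (1 − 1/23) · (1 − 1/37) · (1 − 1/67) · (1 − 1/719)
       = 29688781491823 · 37531296/40995223 = 27180202094496.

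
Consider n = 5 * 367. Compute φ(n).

1464

φ(1835) = 1835 · (1 − 1/5) · (1 − 1/367)
       = 1835 · 1464/1835 = 1464.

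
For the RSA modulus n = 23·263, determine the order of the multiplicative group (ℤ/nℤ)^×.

5764

φ(pq) = (p−1)(q−1) = 22 · 262 = 5764.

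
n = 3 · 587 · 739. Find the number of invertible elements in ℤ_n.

864936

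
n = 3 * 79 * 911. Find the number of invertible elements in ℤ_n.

φ(3) = 3 − 1 = 2.
φ(79) = 79 − 1 = 78.
φ(911) = 911 − 1 = 910.
Multiply: 2 · 78 · 910 = 141960.

141960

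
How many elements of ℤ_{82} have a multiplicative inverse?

82 = 2 · 41.
φ(82) = 82 · (1 − 1/2) · (1 − 1/41)
       = 82 · 40/82 = 40.

40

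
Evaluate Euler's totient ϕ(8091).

5040

Prime factorization: 8091 = 3^2 · 29 · 31.
φ(8091) = 8091 · (1 − 1/3) · (1 − 1/29) · (1 − 1/31)
       = 8091 · 1680/2697 = 5040.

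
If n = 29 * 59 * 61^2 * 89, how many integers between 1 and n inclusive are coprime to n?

φ(566630159) = 566630159 · (1 − 1/29) · (1 − 1/59) · (1 − 1/61) · (1 − 1/89)
       = 566630159 · 8574720/9289019 = 523057920.

523057920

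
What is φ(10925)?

7920

Prime factorization: 10925 = 5^2 * 19 * 23.
φ(10925) = 10925 · (1 − 1/5) · (1 − 1/19) · (1 − 1/23)
       = 10925 · 1584/2185 = 7920.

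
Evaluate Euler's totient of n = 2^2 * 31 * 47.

2760

φ(2^2) = 2^2 − 2^1 = 4 − 2 = 2.
φ(31) = 31 − 1 = 30.
φ(47) = 47 − 1 = 46.
Since φ is multiplicative, φ(5828) = 2 · 30 · 46 = 2760.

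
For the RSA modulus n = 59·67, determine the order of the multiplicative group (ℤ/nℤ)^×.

For distinct primes, φ(pq) = (p−1)(q−1) = 58 × 66 = 3828.

3828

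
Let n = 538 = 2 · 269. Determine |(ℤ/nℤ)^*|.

268

φ(2) = 2 − 1 = 1.
φ(269) = 269 − 1 = 268.
Since φ is multiplicative, φ(538) = 1 · 268 = 268.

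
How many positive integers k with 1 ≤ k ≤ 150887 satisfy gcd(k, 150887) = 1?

Prime factorization: 150887 = 11^2 · 29 · 43.
φ(11^2) = 11^2 − 11^1 = 121 − 11 = 110.
φ(29) = 29 − 1 = 28.
φ(43) = 43 − 1 = 42.
φ(150887) = 110 × 28 × 42 = 129360.

129360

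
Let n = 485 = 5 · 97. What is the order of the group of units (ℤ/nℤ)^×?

φ(485) = 485 · (1 − 1/5) · (1 − 1/97)
       = 485 · 384/485 = 384.

384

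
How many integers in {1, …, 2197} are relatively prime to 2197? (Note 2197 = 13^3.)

2028

φ(13^3) = 13^2·(13−1) = 169·12 = 2028.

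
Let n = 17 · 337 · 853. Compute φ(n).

4580352

φ(4886837) = 4886837 · (1 − 1/17) · (1 − 1/337) · (1 − 1/853)
       = 4886837 · 4580352/4886837 = 4580352.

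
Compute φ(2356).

1080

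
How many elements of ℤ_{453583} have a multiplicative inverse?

380160

453583 = 13 · 23 · 37 · 41.
φ(13) = 13 − 1 = 12.
φ(23) = 23 − 1 = 22.
φ(37) = 37 − 1 = 36.
φ(41) = 41 − 1 = 40.
φ(453583) = 12 × 22 × 36 × 40 = 380160.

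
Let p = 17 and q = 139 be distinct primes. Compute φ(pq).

φ(17) = 17 − 1 = 16.
φ(139) = 139 − 1 = 138.
φ(2363) = 16 × 138 = 2208.

2208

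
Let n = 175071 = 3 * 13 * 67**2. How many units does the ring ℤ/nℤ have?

φ(175071) = 175071 · (1 − 1/3) · (1 − 1/13) · (1 − 1/67)
       = 175071 · 1584/2613 = 106128.

106128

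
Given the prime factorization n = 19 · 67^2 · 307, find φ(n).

φ(19) = 19 − 1 = 18.
φ(67^2) = 67^2 − 67^1 = 4489 − 67 = 4422.
φ(307) = 307 − 1 = 306.
Since φ is multiplicative, φ(26184337) = 18 · 4422 · 306 = 24356376.

24356376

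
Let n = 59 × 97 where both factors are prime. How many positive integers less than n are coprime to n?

5568

φ(n) = (p − 1)(q − 1) = (59−1)(97−1) = 58·96 = 5568.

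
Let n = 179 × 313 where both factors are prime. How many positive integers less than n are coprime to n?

55536

φ(pq) = (p−1)(q−1) = 178 · 312 = 55536.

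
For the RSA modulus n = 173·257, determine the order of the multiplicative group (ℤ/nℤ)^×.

φ(pq) = (p−1)(q−1) = 172 · 256 = 44032.

44032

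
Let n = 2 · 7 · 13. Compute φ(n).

72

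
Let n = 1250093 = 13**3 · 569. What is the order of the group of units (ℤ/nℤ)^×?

1151904

φ(13^3) = 13^2·(13−1) = 169·12 = 2028.
φ(569) = 569 − 1 = 568.
φ(1250093) = 2028 × 568 = 1151904.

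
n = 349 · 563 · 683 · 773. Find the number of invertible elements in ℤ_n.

102971546304

φ(103737080033) = 103737080033 · (1 − 1/349) · (1 − 1/563) · (1 − 1/683) · (1 − 1/773)
       = 103737080033 · 102971546304/103737080033 = 102971546304.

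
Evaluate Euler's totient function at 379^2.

φ(379^2) = 379^1·(379−1) = 379·378 = 143262.

143262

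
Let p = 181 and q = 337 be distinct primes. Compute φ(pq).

60480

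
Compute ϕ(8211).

4224

Factor 8211: 8211 = 3 * 7 * 17 * 23.
φ(3) = 3 − 1 = 2.
φ(7) = 7 − 1 = 6.
φ(17) = 17 − 1 = 16.
φ(23) = 23 − 1 = 22.
Since φ is multiplicative, φ(8211) = 2 · 6 · 16 · 22 = 4224.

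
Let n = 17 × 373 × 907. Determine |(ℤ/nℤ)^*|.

φ(5751287) = 5751287 · (1 − 1/17) · (1 − 1/373) · (1 − 1/907)
       = 5751287 · 5392512/5751287 = 5392512.

5392512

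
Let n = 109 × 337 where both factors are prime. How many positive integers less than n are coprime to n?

For distinct primes, φ(pq) = (p−1)(q−1) = 108 × 336 = 36288.

36288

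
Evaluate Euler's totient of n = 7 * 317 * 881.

1668480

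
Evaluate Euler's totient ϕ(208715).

146016

First factor: 208715 = 5 * 13^3 * 19.
φ(5) = 5 − 1 = 4.
φ(13^3) = 13^2·(13−1) = 169·12 = 2028.
φ(19) = 19 − 1 = 18.
φ(208715) = 4 × 2028 × 18 = 146016.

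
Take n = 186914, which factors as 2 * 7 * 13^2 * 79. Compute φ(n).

73008

φ(2) = 2 − 1 = 1.
φ(7) = 7 − 1 = 6.
φ(13^2) = 13^2 − 13^1 = 169 − 13 = 156.
φ(79) = 79 − 1 = 78.
φ(186914) = 1 × 6 × 156 × 78 = 73008.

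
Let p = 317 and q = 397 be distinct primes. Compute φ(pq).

For distinct primes, φ(pq) = (p−1)(q−1) = 316 × 396 = 125136.

125136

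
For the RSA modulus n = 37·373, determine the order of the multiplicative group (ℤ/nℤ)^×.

φ(37) = 37 − 1 = 36.
φ(373) = 373 − 1 = 372.
Since φ is multiplicative, φ(13801) = 36 · 372 = 13392.

13392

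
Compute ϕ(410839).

324480

Factor 410839: 410839 = 11 * 13^3 * 17.
φ(410839) = 410839 · (1 − 1/11) · (1 − 1/13) · (1 − 1/17)
       = 410839 · 1920/2431 = 324480.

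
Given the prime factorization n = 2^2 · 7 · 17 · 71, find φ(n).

13440

φ(2^2) = 2^2 − 2^1 = 4 − 2 = 2.
φ(7) = 7 − 1 = 6.
φ(17) = 17 − 1 = 16.
φ(71) = 71 − 1 = 70.
φ(33796) = 2 × 6 × 16 × 70 = 13440.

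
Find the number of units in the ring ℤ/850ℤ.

First factor: 850 = 2 × 5^2 × 17.
φ(2) = 2 − 1 = 1.
φ(5^2) = 5^1·(5−1) = 5·4 = 20.
φ(17) = 17 − 1 = 16.
Since φ is multiplicative, φ(850) = 1 · 20 · 16 = 320.

320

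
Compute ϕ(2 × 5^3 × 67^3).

29627400

φ(2) = 2 − 1 = 1.
φ(5^3) = 5^3 − 5^2 = 125 − 25 = 100.
φ(67^3) = 67^3 − 67^2 = 300763 − 4489 = 296274.
Since φ is multiplicative, φ(75190750) = 1 · 100 · 296274 = 29627400.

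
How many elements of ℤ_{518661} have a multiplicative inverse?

280800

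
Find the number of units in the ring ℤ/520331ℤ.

423360

First factor: 520331 = 7^3 · 37 · 41.
φ(520331) = 520331 · (1 − 1/7) · (1 − 1/37) · (1 − 1/41)
       = 520331 · 8640/10619 = 423360.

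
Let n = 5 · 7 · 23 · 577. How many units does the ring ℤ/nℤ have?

φ(464485) = 464485 · (1 − 1/5) · (1 − 1/7) · (1 − 1/23) · (1 − 1/577)
       = 464485 · 304128/464485 = 304128.

304128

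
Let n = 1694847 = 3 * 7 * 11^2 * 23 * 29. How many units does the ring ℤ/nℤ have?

813120

φ(3) = 3 − 1 = 2.
φ(7) = 7 − 1 = 6.
φ(11^2) = 11^1·(11−1) = 11·10 = 110.
φ(23) = 23 − 1 = 22.
φ(29) = 29 − 1 = 28.
Since φ is multiplicative, φ(1694847) = 2 · 6 · 110 · 22 · 28 = 813120.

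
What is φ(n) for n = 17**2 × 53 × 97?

1357824

φ(17^2) = 17^1·(17−1) = 17·16 = 272.
φ(53) = 53 − 1 = 52.
φ(97) = 97 − 1 = 96.
Multiply: 272 · 52 · 96 = 1357824.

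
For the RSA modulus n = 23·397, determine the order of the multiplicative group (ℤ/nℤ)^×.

8712

φ(n) = (p − 1)(q − 1) = (23−1)(397−1) = 22·396 = 8712.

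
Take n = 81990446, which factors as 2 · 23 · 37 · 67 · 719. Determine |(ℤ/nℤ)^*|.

φ(2) = 2 − 1 = 1.
φ(23) = 23 − 1 = 22.
φ(37) = 37 − 1 = 36.
φ(67) = 67 − 1 = 66.
φ(719) = 719 − 1 = 718.
φ(81990446) = 1 × 22 × 36 × 66 × 718 = 37531296.

37531296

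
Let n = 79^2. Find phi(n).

φ(6241) = 6241 · (1 − 1/79)
       = 6241 · 78/79 = 6162.

6162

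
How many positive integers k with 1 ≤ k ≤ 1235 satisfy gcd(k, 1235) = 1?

864

Factor 1235: 1235 = 5 * 13 * 19.
φ(1235) = 1235 · (1 − 1/5) · (1 − 1/13) · (1 − 1/19)
       = 1235 · 864/1235 = 864.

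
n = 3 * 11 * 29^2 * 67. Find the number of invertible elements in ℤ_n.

φ(3) = 3 − 1 = 2.
φ(11) = 11 − 1 = 10.
φ(29^2) = 29^1·(29−1) = 29·28 = 812.
φ(67) = 67 − 1 = 66.
φ(1859451) = 2 × 10 × 812 × 66 = 1071840.

1071840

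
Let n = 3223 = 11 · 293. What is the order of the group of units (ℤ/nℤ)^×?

2920

φ(11) = 11 − 1 = 10.
φ(293) = 293 − 1 = 292.
φ(3223) = 10 × 292 = 2920.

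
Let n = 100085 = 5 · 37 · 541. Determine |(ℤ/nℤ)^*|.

77760

φ(5) = 5 − 1 = 4.
φ(37) = 37 − 1 = 36.
φ(541) = 541 − 1 = 540.
Multiply: 4 · 36 · 540 = 77760.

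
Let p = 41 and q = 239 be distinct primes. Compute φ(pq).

For distinct primes, φ(pq) = (p−1)(q−1) = 40 × 238 = 9520.

9520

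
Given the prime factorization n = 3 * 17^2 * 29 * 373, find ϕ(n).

φ(3) = 3 − 1 = 2.
φ(17^2) = 17^1·(17−1) = 17·16 = 272.
φ(29) = 29 − 1 = 28.
φ(373) = 373 − 1 = 372.
φ(9378339) = 2 × 272 × 28 × 372 = 5666304.

5666304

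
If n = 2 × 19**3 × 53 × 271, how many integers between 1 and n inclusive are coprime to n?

φ(2) = 2 − 1 = 1.
φ(19^3) = 19^2·(19−1) = 361·18 = 6498.
φ(53) = 53 − 1 = 52.
φ(271) = 271 − 1 = 270.
Since φ is multiplicative, φ(197031634) = 1 · 6498 · 52 · 270 = 91231920.

91231920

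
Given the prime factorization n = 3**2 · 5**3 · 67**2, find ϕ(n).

φ(3^2) = 3^2 − 3^1 = 9 − 3 = 6.
φ(5^3) = 5^2·(5−1) = 25·4 = 100.
φ(67^2) = 67^1·(67−1) = 67·66 = 4422.
φ(5050125) = 6 × 100 × 4422 = 2653200.

2653200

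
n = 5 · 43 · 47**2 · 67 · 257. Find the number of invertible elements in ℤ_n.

φ(8177905765) = 8177905765 · (1 − 1/5) · (1 − 1/43) · (1 − 1/47) · (1 − 1/67) · (1 − 1/257)
       = 8177905765 · 130572288/173997995 = 6136897536.

6136897536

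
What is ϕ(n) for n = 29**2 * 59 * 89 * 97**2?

38593099776

φ(41551000219) = 41551000219 · (1 − 1/29) · (1 − 1/59) · (1 − 1/89) · (1 − 1/97)
       = 41551000219 · 13719552/14771063 = 38593099776.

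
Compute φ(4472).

4472 = 2^3 * 13 * 43.
φ(2^3) = 2^3 − 2^2 = 8 − 4 = 4.
φ(13) = 13 − 1 = 12.
φ(43) = 43 − 1 = 42.
Since φ is multiplicative, φ(4472) = 4 · 12 · 42 = 2016.

2016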